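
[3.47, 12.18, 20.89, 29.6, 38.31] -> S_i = 3.47 + 8.71*i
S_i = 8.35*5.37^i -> [8.35, 44.84, 240.79, 1293.03, 6943.58]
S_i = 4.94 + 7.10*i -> [4.94, 12.04, 19.14, 26.24, 33.34]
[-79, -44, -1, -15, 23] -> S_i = Random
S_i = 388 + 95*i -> [388, 483, 578, 673, 768]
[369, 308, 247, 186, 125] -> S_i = 369 + -61*i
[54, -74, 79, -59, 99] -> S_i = Random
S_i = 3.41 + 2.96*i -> [3.41, 6.37, 9.33, 12.29, 15.25]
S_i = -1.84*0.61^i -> [-1.84, -1.12, -0.68, -0.42, -0.25]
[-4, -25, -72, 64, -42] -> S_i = Random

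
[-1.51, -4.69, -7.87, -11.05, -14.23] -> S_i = -1.51 + -3.18*i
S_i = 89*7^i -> [89, 623, 4361, 30527, 213689]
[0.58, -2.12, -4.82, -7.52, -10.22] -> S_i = 0.58 + -2.70*i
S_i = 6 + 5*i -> [6, 11, 16, 21, 26]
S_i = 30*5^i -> [30, 150, 750, 3750, 18750]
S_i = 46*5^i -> [46, 230, 1150, 5750, 28750]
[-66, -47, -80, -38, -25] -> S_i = Random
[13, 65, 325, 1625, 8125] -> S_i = 13*5^i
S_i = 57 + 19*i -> [57, 76, 95, 114, 133]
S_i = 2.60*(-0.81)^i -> [2.6, -2.11, 1.71, -1.38, 1.12]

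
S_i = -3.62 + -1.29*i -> [-3.62, -4.91, -6.2, -7.49, -8.78]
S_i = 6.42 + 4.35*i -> [6.42, 10.77, 15.12, 19.47, 23.82]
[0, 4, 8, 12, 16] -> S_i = 0 + 4*i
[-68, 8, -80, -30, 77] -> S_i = Random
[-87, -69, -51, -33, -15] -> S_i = -87 + 18*i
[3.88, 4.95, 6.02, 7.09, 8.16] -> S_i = 3.88 + 1.07*i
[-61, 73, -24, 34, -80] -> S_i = Random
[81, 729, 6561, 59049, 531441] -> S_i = 81*9^i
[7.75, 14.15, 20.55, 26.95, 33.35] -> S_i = 7.75 + 6.40*i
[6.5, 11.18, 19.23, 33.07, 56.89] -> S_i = 6.50*1.72^i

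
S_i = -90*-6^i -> [-90, 540, -3240, 19440, -116640]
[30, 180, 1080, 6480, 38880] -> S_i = 30*6^i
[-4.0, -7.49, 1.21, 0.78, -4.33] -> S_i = Random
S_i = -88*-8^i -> [-88, 704, -5632, 45056, -360448]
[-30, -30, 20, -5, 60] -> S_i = Random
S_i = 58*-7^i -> [58, -406, 2842, -19894, 139258]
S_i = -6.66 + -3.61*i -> [-6.66, -10.27, -13.88, -17.49, -21.1]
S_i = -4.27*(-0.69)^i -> [-4.27, 2.95, -2.03, 1.4, -0.97]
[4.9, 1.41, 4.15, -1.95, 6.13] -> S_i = Random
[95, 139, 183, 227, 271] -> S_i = 95 + 44*i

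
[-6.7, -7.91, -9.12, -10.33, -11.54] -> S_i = -6.70 + -1.21*i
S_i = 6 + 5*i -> [6, 11, 16, 21, 26]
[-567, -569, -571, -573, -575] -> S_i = -567 + -2*i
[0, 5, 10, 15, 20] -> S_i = 0 + 5*i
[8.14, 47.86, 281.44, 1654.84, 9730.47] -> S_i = 8.14*5.88^i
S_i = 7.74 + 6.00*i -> [7.74, 13.74, 19.74, 25.74, 31.74]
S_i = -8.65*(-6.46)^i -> [-8.65, 55.88, -360.98, 2331.92, -15064.2]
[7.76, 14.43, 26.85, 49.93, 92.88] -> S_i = 7.76*1.86^i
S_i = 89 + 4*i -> [89, 93, 97, 101, 105]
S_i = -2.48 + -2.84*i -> [-2.48, -5.32, -8.16, -11.0, -13.84]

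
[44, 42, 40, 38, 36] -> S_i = 44 + -2*i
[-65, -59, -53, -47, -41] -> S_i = -65 + 6*i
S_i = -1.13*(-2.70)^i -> [-1.13, 3.05, -8.24, 22.24, -60.05]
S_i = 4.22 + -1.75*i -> [4.22, 2.47, 0.72, -1.03, -2.78]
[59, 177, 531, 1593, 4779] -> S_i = 59*3^i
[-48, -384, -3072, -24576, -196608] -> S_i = -48*8^i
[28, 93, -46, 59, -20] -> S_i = Random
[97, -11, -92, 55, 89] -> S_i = Random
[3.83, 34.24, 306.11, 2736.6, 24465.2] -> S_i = 3.83*8.94^i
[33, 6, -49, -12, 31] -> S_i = Random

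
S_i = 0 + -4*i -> [0, -4, -8, -12, -16]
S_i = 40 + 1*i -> [40, 41, 42, 43, 44]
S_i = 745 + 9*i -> [745, 754, 763, 772, 781]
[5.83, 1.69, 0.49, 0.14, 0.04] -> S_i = 5.83*0.29^i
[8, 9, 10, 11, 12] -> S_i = 8 + 1*i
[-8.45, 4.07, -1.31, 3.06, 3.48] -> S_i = Random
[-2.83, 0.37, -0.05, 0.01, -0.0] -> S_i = -2.83*(-0.13)^i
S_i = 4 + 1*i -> [4, 5, 6, 7, 8]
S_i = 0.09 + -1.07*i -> [0.09, -0.98, -2.05, -3.12, -4.19]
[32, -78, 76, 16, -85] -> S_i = Random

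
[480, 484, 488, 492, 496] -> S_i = 480 + 4*i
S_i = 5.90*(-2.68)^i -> [5.9, -15.81, 42.38, -113.57, 304.36]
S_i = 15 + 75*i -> [15, 90, 165, 240, 315]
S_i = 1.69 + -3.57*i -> [1.69, -1.88, -5.45, -9.02, -12.59]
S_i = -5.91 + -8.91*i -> [-5.91, -14.82, -23.73, -32.64, -41.55]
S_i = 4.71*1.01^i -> [4.71, 4.76, 4.8, 4.85, 4.9]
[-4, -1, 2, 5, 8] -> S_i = -4 + 3*i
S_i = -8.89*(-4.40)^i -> [-8.89, 39.12, -172.11, 757.29, -3332.06]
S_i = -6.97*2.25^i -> [-6.97, -15.68, -35.29, -79.39, -178.63]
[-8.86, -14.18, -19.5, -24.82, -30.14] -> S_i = -8.86 + -5.32*i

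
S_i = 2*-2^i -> [2, -4, 8, -16, 32]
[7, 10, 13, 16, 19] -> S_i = 7 + 3*i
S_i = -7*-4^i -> [-7, 28, -112, 448, -1792]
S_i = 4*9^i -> [4, 36, 324, 2916, 26244]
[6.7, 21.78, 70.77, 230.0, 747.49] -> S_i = 6.70*3.25^i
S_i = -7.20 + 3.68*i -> [-7.2, -3.52, 0.16, 3.84, 7.52]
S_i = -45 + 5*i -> [-45, -40, -35, -30, -25]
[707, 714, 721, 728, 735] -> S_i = 707 + 7*i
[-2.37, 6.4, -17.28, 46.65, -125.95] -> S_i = -2.37*(-2.70)^i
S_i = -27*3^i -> [-27, -81, -243, -729, -2187]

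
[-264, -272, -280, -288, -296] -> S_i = -264 + -8*i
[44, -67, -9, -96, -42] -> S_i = Random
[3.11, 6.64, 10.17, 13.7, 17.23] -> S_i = 3.11 + 3.53*i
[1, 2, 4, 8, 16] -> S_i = 1*2^i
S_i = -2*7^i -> [-2, -14, -98, -686, -4802]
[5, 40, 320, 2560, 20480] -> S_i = 5*8^i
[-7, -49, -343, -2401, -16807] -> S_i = -7*7^i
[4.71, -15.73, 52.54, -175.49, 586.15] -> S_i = 4.71*(-3.34)^i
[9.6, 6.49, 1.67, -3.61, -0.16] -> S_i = Random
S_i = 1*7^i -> [1, 7, 49, 343, 2401]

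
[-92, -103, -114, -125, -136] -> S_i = -92 + -11*i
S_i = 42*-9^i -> [42, -378, 3402, -30618, 275562]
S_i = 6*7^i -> [6, 42, 294, 2058, 14406]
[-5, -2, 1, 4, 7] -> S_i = -5 + 3*i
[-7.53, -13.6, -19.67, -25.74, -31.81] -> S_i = -7.53 + -6.07*i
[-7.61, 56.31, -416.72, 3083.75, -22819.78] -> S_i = -7.61*(-7.40)^i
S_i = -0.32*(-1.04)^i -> [-0.32, 0.33, -0.35, 0.36, -0.37]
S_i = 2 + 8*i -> [2, 10, 18, 26, 34]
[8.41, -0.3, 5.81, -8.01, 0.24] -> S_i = Random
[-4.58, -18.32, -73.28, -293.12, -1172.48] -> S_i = -4.58*4.00^i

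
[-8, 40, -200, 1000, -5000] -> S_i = -8*-5^i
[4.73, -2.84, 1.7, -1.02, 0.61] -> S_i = 4.73*(-0.60)^i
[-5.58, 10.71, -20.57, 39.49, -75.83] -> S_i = -5.58*(-1.92)^i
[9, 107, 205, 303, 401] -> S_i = 9 + 98*i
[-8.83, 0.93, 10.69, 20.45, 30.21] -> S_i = -8.83 + 9.76*i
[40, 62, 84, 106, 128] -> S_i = 40 + 22*i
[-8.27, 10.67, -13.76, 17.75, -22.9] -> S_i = -8.27*(-1.29)^i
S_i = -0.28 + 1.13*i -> [-0.28, 0.85, 1.98, 3.11, 4.24]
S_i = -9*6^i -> [-9, -54, -324, -1944, -11664]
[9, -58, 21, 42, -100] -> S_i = Random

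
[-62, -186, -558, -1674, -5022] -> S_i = -62*3^i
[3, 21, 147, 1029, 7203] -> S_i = 3*7^i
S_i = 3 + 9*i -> [3, 12, 21, 30, 39]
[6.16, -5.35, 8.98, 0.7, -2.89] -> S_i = Random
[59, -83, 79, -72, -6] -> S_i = Random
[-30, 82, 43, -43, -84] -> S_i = Random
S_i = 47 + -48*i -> [47, -1, -49, -97, -145]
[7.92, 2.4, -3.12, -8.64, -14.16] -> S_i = 7.92 + -5.52*i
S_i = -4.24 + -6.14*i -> [-4.24, -10.38, -16.52, -22.66, -28.8]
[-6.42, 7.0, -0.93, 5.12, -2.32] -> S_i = Random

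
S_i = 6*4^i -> [6, 24, 96, 384, 1536]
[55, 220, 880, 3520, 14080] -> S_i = 55*4^i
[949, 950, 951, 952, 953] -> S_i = 949 + 1*i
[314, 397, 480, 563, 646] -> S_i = 314 + 83*i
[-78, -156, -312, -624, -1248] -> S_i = -78*2^i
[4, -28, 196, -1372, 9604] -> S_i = 4*-7^i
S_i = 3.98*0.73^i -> [3.98, 2.91, 2.12, 1.55, 1.13]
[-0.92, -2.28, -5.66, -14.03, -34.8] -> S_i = -0.92*2.48^i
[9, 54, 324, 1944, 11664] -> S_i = 9*6^i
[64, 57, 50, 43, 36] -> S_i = 64 + -7*i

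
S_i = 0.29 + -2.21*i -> [0.29, -1.92, -4.13, -6.34, -8.55]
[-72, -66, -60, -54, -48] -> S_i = -72 + 6*i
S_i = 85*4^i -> [85, 340, 1360, 5440, 21760]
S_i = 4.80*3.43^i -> [4.8, 16.46, 56.47, 193.7, 664.38]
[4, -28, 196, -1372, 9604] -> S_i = 4*-7^i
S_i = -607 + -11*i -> [-607, -618, -629, -640, -651]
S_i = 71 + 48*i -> [71, 119, 167, 215, 263]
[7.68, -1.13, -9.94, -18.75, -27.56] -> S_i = 7.68 + -8.81*i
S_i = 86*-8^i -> [86, -688, 5504, -44032, 352256]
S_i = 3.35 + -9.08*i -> [3.35, -5.73, -14.81, -23.89, -32.97]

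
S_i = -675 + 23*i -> [-675, -652, -629, -606, -583]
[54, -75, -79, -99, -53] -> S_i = Random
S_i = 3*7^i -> [3, 21, 147, 1029, 7203]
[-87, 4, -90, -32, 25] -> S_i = Random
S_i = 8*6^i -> [8, 48, 288, 1728, 10368]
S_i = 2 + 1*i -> [2, 3, 4, 5, 6]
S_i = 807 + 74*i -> [807, 881, 955, 1029, 1103]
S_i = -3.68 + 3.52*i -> [-3.68, -0.16, 3.36, 6.88, 10.4]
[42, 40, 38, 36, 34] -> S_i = 42 + -2*i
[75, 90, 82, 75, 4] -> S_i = Random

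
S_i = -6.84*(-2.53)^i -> [-6.84, 17.31, -43.78, 110.77, -280.25]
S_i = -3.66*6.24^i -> [-3.66, -22.84, -142.51, -889.27, -5549.06]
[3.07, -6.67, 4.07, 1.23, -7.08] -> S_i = Random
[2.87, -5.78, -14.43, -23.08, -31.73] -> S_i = 2.87 + -8.65*i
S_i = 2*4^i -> [2, 8, 32, 128, 512]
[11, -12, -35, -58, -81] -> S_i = 11 + -23*i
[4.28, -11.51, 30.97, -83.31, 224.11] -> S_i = 4.28*(-2.69)^i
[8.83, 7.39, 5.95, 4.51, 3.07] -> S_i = 8.83 + -1.44*i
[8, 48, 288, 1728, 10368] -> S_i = 8*6^i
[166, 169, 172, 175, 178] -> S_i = 166 + 3*i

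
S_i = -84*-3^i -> [-84, 252, -756, 2268, -6804]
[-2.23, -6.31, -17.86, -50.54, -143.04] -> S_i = -2.23*2.83^i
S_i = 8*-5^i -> [8, -40, 200, -1000, 5000]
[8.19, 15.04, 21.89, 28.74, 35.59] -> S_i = 8.19 + 6.85*i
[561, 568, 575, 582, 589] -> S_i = 561 + 7*i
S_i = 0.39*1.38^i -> [0.39, 0.54, 0.74, 1.02, 1.41]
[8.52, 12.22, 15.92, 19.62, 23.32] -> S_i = 8.52 + 3.70*i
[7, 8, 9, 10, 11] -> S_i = 7 + 1*i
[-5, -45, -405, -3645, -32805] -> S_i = -5*9^i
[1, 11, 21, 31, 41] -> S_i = 1 + 10*i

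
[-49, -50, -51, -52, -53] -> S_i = -49 + -1*i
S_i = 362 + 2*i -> [362, 364, 366, 368, 370]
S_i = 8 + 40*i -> [8, 48, 88, 128, 168]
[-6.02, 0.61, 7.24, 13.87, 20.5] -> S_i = -6.02 + 6.63*i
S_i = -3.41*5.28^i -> [-3.41, -18.0, -95.07, -501.95, -2650.27]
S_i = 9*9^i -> [9, 81, 729, 6561, 59049]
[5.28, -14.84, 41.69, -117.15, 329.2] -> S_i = 5.28*(-2.81)^i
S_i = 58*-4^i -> [58, -232, 928, -3712, 14848]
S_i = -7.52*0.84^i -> [-7.52, -6.32, -5.31, -4.46, -3.74]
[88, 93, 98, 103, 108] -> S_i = 88 + 5*i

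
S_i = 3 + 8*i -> [3, 11, 19, 27, 35]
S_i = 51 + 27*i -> [51, 78, 105, 132, 159]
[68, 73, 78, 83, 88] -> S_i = 68 + 5*i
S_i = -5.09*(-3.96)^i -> [-5.09, 20.16, -79.82, 316.08, -1251.7]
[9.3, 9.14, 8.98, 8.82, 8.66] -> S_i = 9.30 + -0.16*i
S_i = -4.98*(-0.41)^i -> [-4.98, 2.04, -0.84, 0.34, -0.14]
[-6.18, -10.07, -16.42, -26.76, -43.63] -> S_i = -6.18*1.63^i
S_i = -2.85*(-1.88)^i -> [-2.85, 5.36, -10.07, 18.94, -35.6]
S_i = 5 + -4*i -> [5, 1, -3, -7, -11]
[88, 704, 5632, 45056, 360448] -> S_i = 88*8^i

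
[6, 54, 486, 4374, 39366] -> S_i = 6*9^i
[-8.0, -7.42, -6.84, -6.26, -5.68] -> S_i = -8.00 + 0.58*i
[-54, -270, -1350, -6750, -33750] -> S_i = -54*5^i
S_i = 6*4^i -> [6, 24, 96, 384, 1536]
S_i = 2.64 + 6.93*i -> [2.64, 9.57, 16.5, 23.43, 30.36]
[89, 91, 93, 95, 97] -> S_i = 89 + 2*i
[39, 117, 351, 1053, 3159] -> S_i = 39*3^i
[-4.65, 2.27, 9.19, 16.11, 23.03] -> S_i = -4.65 + 6.92*i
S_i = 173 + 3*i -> [173, 176, 179, 182, 185]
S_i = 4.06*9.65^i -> [4.06, 39.18, 378.08, 3648.45, 35207.51]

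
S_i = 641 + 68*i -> [641, 709, 777, 845, 913]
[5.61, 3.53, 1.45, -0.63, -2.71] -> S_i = 5.61 + -2.08*i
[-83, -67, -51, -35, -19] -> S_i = -83 + 16*i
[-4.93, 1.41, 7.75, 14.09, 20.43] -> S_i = -4.93 + 6.34*i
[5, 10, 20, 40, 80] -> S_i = 5*2^i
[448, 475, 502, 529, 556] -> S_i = 448 + 27*i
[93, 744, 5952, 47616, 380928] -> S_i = 93*8^i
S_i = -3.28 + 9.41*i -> [-3.28, 6.13, 15.54, 24.95, 34.36]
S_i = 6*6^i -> [6, 36, 216, 1296, 7776]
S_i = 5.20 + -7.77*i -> [5.2, -2.57, -10.34, -18.11, -25.88]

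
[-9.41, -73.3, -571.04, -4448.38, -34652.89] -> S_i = -9.41*7.79^i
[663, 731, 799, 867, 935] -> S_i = 663 + 68*i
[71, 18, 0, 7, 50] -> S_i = Random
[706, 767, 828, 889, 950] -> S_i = 706 + 61*i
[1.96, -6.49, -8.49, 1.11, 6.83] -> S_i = Random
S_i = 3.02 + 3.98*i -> [3.02, 7.0, 10.98, 14.96, 18.94]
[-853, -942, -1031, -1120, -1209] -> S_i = -853 + -89*i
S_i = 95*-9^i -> [95, -855, 7695, -69255, 623295]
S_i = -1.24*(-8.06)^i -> [-1.24, 9.99, -80.55, 649.27, -5233.13]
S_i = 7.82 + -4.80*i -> [7.82, 3.02, -1.78, -6.58, -11.38]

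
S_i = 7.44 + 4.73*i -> [7.44, 12.17, 16.9, 21.63, 26.36]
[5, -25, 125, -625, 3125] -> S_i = 5*-5^i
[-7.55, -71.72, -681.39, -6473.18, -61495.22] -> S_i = -7.55*9.50^i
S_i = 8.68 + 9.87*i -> [8.68, 18.55, 28.42, 38.29, 48.16]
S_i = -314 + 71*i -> [-314, -243, -172, -101, -30]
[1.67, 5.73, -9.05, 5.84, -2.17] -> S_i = Random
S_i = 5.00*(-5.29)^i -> [5.0, -26.45, 139.92, -740.18, 3915.55]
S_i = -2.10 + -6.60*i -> [-2.1, -8.7, -15.3, -21.9, -28.5]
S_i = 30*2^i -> [30, 60, 120, 240, 480]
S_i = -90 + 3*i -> [-90, -87, -84, -81, -78]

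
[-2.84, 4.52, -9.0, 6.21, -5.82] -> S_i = Random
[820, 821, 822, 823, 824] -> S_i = 820 + 1*i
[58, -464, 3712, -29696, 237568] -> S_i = 58*-8^i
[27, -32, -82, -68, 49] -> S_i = Random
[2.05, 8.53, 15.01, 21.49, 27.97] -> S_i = 2.05 + 6.48*i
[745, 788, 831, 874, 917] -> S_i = 745 + 43*i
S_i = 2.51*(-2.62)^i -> [2.51, -6.58, 17.23, -45.14, 118.27]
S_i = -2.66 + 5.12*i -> [-2.66, 2.46, 7.58, 12.7, 17.82]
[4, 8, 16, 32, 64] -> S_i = 4*2^i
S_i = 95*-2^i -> [95, -190, 380, -760, 1520]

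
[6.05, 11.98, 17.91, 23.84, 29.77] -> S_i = 6.05 + 5.93*i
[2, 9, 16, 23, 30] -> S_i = 2 + 7*i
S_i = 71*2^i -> [71, 142, 284, 568, 1136]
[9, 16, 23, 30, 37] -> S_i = 9 + 7*i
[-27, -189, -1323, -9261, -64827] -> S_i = -27*7^i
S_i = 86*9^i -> [86, 774, 6966, 62694, 564246]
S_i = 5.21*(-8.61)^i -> [5.21, -44.86, 386.23, -3325.43, 28631.91]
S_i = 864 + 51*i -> [864, 915, 966, 1017, 1068]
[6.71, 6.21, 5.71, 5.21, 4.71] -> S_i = 6.71 + -0.50*i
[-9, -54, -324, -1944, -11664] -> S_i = -9*6^i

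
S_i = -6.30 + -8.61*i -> [-6.3, -14.91, -23.52, -32.13, -40.74]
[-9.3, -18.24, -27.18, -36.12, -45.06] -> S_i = -9.30 + -8.94*i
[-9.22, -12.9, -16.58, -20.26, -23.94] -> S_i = -9.22 + -3.68*i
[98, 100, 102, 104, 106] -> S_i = 98 + 2*i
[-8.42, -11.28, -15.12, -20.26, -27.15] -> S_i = -8.42*1.34^i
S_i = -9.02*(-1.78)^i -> [-9.02, 16.06, -28.58, 50.87, -90.55]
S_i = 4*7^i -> [4, 28, 196, 1372, 9604]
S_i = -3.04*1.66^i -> [-3.04, -5.05, -8.38, -13.91, -23.08]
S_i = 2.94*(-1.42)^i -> [2.94, -4.17, 5.93, -8.42, 11.95]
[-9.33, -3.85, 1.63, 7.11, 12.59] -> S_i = -9.33 + 5.48*i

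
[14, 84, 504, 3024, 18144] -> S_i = 14*6^i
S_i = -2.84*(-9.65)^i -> [-2.84, 27.41, -264.47, 2552.12, -24627.91]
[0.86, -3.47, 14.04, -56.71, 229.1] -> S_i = 0.86*(-4.04)^i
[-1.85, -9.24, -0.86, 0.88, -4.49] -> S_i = Random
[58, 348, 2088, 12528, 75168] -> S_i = 58*6^i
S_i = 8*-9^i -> [8, -72, 648, -5832, 52488]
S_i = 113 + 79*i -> [113, 192, 271, 350, 429]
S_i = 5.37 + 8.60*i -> [5.37, 13.97, 22.57, 31.17, 39.77]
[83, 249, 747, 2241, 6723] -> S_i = 83*3^i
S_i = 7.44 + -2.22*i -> [7.44, 5.22, 3.0, 0.78, -1.44]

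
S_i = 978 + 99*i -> [978, 1077, 1176, 1275, 1374]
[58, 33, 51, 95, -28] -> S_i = Random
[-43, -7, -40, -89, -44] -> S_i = Random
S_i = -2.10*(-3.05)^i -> [-2.1, 6.4, -19.54, 59.58, -181.73]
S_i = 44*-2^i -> [44, -88, 176, -352, 704]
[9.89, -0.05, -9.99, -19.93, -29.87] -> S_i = 9.89 + -9.94*i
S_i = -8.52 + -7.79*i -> [-8.52, -16.31, -24.1, -31.89, -39.68]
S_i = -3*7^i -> [-3, -21, -147, -1029, -7203]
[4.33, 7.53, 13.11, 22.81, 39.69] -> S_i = 4.33*1.74^i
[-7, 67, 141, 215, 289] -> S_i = -7 + 74*i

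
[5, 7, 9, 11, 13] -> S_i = 5 + 2*i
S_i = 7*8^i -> [7, 56, 448, 3584, 28672]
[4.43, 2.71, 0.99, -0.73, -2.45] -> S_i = 4.43 + -1.72*i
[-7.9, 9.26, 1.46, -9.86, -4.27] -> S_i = Random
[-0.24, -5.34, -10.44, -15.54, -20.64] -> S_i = -0.24 + -5.10*i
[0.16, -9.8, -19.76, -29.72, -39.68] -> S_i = 0.16 + -9.96*i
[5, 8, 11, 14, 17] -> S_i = 5 + 3*i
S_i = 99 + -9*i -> [99, 90, 81, 72, 63]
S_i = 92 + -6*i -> [92, 86, 80, 74, 68]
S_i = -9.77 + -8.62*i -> [-9.77, -18.39, -27.01, -35.63, -44.25]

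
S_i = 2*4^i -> [2, 8, 32, 128, 512]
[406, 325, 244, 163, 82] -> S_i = 406 + -81*i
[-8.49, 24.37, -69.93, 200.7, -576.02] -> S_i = -8.49*(-2.87)^i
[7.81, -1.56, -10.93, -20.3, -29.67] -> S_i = 7.81 + -9.37*i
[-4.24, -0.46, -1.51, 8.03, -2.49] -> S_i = Random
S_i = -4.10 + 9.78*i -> [-4.1, 5.68, 15.46, 25.24, 35.02]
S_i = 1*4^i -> [1, 4, 16, 64, 256]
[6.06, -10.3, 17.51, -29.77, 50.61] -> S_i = 6.06*(-1.70)^i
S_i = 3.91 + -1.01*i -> [3.91, 2.9, 1.89, 0.88, -0.13]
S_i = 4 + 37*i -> [4, 41, 78, 115, 152]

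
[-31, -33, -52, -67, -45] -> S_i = Random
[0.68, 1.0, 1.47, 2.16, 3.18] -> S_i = 0.68*1.47^i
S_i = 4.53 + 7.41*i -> [4.53, 11.94, 19.35, 26.76, 34.17]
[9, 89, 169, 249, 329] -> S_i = 9 + 80*i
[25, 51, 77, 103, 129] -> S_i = 25 + 26*i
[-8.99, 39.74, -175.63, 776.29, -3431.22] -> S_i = -8.99*(-4.42)^i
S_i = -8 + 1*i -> [-8, -7, -6, -5, -4]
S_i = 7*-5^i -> [7, -35, 175, -875, 4375]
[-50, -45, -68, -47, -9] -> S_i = Random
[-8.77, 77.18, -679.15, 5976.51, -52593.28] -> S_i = -8.77*(-8.80)^i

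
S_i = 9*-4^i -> [9, -36, 144, -576, 2304]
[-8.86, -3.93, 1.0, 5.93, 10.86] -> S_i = -8.86 + 4.93*i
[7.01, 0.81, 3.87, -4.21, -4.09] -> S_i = Random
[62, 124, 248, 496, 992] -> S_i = 62*2^i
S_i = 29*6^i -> [29, 174, 1044, 6264, 37584]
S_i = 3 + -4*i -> [3, -1, -5, -9, -13]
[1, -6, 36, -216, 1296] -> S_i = 1*-6^i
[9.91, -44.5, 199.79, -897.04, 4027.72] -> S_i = 9.91*(-4.49)^i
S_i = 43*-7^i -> [43, -301, 2107, -14749, 103243]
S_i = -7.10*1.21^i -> [-7.1, -8.59, -10.4, -12.58, -15.22]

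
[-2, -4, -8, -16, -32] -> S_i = -2*2^i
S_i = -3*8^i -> [-3, -24, -192, -1536, -12288]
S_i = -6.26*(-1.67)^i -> [-6.26, 10.45, -17.46, 29.16, -48.69]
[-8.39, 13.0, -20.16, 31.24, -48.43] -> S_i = -8.39*(-1.55)^i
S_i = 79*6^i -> [79, 474, 2844, 17064, 102384]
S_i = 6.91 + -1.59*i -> [6.91, 5.32, 3.73, 2.14, 0.55]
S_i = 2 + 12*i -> [2, 14, 26, 38, 50]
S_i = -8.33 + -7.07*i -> [-8.33, -15.4, -22.47, -29.54, -36.61]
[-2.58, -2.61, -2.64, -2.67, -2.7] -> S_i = -2.58 + -0.03*i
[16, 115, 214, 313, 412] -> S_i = 16 + 99*i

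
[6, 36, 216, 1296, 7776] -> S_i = 6*6^i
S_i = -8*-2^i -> [-8, 16, -32, 64, -128]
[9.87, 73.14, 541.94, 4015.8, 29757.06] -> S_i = 9.87*7.41^i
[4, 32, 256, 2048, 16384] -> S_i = 4*8^i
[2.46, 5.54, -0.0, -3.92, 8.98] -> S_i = Random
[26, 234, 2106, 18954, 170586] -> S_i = 26*9^i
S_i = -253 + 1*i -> [-253, -252, -251, -250, -249]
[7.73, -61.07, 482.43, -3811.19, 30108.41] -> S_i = 7.73*(-7.90)^i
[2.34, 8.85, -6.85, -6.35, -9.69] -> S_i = Random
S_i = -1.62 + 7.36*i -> [-1.62, 5.74, 13.1, 20.46, 27.82]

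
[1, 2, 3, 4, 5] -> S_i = 1 + 1*i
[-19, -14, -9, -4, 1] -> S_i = -19 + 5*i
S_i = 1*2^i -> [1, 2, 4, 8, 16]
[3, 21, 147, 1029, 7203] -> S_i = 3*7^i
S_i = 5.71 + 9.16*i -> [5.71, 14.87, 24.03, 33.19, 42.35]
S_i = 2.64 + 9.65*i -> [2.64, 12.29, 21.94, 31.59, 41.24]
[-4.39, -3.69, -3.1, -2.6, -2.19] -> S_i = -4.39*0.84^i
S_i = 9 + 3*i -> [9, 12, 15, 18, 21]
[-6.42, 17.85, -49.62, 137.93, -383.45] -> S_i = -6.42*(-2.78)^i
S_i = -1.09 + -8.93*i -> [-1.09, -10.02, -18.95, -27.88, -36.81]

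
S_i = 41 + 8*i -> [41, 49, 57, 65, 73]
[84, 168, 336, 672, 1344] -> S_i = 84*2^i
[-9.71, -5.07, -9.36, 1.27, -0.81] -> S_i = Random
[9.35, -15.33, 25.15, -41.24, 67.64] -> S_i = 9.35*(-1.64)^i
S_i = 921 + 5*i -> [921, 926, 931, 936, 941]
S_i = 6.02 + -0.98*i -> [6.02, 5.04, 4.06, 3.08, 2.1]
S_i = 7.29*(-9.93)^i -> [7.29, -72.39, 718.83, -7137.98, 70880.13]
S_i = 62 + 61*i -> [62, 123, 184, 245, 306]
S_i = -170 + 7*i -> [-170, -163, -156, -149, -142]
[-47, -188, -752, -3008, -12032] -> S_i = -47*4^i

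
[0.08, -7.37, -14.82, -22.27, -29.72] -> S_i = 0.08 + -7.45*i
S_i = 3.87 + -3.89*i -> [3.87, -0.02, -3.91, -7.8, -11.69]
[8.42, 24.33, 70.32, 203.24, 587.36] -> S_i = 8.42*2.89^i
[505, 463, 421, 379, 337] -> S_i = 505 + -42*i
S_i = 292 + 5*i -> [292, 297, 302, 307, 312]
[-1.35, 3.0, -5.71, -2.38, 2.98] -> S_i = Random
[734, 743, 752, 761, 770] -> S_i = 734 + 9*i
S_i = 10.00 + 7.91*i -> [10.0, 17.91, 25.82, 33.73, 41.64]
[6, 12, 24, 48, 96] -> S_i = 6*2^i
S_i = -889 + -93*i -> [-889, -982, -1075, -1168, -1261]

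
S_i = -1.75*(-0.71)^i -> [-1.75, 1.24, -0.88, 0.63, -0.44]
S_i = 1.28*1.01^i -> [1.28, 1.29, 1.31, 1.32, 1.33]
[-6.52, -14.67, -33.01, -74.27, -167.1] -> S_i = -6.52*2.25^i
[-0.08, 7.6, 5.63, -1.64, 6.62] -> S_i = Random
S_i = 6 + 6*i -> [6, 12, 18, 24, 30]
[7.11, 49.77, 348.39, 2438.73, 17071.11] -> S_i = 7.11*7.00^i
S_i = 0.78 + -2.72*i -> [0.78, -1.94, -4.66, -7.38, -10.1]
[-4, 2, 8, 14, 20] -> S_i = -4 + 6*i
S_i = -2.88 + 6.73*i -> [-2.88, 3.85, 10.58, 17.31, 24.04]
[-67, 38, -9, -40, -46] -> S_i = Random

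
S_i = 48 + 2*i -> [48, 50, 52, 54, 56]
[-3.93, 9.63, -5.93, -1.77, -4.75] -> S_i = Random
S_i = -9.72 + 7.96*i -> [-9.72, -1.76, 6.2, 14.16, 22.12]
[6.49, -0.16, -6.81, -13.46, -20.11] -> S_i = 6.49 + -6.65*i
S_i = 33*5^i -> [33, 165, 825, 4125, 20625]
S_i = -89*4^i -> [-89, -356, -1424, -5696, -22784]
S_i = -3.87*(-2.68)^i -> [-3.87, 10.37, -27.8, 74.49, -199.64]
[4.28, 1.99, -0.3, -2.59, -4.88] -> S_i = 4.28 + -2.29*i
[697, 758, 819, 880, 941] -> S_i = 697 + 61*i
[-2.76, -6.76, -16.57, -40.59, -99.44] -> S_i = -2.76*2.45^i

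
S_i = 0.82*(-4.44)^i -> [0.82, -3.64, 16.17, -71.77, 318.67]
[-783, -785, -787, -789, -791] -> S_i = -783 + -2*i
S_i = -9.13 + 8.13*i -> [-9.13, -1.0, 7.13, 15.26, 23.39]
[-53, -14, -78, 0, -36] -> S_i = Random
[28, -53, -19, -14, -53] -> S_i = Random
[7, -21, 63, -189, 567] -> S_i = 7*-3^i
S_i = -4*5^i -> [-4, -20, -100, -500, -2500]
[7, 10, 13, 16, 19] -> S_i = 7 + 3*i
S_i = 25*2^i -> [25, 50, 100, 200, 400]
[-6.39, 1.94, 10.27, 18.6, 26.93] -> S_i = -6.39 + 8.33*i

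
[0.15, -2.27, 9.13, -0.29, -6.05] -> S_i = Random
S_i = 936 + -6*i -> [936, 930, 924, 918, 912]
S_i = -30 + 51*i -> [-30, 21, 72, 123, 174]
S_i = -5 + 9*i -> [-5, 4, 13, 22, 31]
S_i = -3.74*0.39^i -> [-3.74, -1.46, -0.57, -0.22, -0.09]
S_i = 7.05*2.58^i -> [7.05, 18.19, 46.93, 121.07, 312.37]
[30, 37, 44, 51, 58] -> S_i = 30 + 7*i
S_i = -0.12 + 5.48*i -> [-0.12, 5.36, 10.84, 16.32, 21.8]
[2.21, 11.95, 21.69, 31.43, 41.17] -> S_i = 2.21 + 9.74*i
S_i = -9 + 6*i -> [-9, -3, 3, 9, 15]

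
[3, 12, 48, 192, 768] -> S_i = 3*4^i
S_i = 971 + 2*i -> [971, 973, 975, 977, 979]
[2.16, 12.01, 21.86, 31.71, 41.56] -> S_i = 2.16 + 9.85*i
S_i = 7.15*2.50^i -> [7.15, 17.88, 44.69, 111.72, 279.3]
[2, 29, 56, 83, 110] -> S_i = 2 + 27*i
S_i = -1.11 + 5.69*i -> [-1.11, 4.58, 10.27, 15.96, 21.65]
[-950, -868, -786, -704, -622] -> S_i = -950 + 82*i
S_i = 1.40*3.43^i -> [1.4, 4.8, 16.47, 56.5, 193.78]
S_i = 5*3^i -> [5, 15, 45, 135, 405]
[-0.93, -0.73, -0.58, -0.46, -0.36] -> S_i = -0.93*0.79^i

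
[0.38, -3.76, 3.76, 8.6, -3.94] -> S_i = Random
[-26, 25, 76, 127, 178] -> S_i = -26 + 51*i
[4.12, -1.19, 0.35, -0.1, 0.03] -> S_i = 4.12*(-0.29)^i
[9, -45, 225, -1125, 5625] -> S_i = 9*-5^i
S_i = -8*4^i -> [-8, -32, -128, -512, -2048]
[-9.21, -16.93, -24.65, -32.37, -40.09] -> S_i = -9.21 + -7.72*i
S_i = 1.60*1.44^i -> [1.6, 2.3, 3.32, 4.78, 6.88]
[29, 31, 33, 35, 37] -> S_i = 29 + 2*i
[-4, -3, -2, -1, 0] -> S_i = -4 + 1*i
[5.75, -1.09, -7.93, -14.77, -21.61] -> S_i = 5.75 + -6.84*i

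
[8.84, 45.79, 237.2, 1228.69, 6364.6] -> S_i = 8.84*5.18^i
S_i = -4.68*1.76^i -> [-4.68, -8.24, -14.5, -25.51, -44.91]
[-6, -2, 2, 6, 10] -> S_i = -6 + 4*i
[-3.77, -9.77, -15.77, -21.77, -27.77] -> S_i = -3.77 + -6.00*i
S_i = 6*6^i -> [6, 36, 216, 1296, 7776]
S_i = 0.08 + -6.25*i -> [0.08, -6.17, -12.42, -18.67, -24.92]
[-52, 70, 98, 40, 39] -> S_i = Random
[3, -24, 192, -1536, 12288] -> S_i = 3*-8^i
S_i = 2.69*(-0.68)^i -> [2.69, -1.83, 1.24, -0.85, 0.58]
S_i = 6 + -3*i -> [6, 3, 0, -3, -6]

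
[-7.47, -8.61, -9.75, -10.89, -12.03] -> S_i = -7.47 + -1.14*i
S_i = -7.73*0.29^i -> [-7.73, -2.24, -0.65, -0.19, -0.05]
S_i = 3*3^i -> [3, 9, 27, 81, 243]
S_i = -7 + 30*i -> [-7, 23, 53, 83, 113]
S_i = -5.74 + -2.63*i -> [-5.74, -8.37, -11.0, -13.63, -16.26]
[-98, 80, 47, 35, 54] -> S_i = Random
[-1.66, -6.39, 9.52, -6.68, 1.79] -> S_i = Random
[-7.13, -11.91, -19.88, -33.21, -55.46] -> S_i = -7.13*1.67^i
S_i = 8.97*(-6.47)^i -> [8.97, -58.04, 375.49, -2429.44, 15718.44]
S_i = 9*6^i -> [9, 54, 324, 1944, 11664]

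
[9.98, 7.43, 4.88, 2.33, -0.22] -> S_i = 9.98 + -2.55*i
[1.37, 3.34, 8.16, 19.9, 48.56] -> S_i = 1.37*2.44^i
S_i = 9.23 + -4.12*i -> [9.23, 5.11, 0.99, -3.13, -7.25]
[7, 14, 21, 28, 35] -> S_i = 7 + 7*i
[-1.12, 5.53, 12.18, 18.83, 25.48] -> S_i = -1.12 + 6.65*i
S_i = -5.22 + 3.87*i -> [-5.22, -1.35, 2.52, 6.39, 10.26]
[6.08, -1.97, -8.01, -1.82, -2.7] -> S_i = Random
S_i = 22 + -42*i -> [22, -20, -62, -104, -146]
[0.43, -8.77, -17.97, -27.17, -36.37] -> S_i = 0.43 + -9.20*i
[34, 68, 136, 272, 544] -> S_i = 34*2^i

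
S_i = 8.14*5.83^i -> [8.14, 47.46, 276.67, 1612.98, 9403.7]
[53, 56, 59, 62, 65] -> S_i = 53 + 3*i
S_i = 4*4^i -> [4, 16, 64, 256, 1024]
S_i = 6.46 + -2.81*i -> [6.46, 3.65, 0.84, -1.97, -4.78]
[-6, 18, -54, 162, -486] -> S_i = -6*-3^i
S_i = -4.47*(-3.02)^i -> [-4.47, 13.5, -40.77, 123.12, -371.82]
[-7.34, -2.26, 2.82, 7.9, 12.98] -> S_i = -7.34 + 5.08*i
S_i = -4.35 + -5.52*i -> [-4.35, -9.87, -15.39, -20.91, -26.43]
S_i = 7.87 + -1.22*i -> [7.87, 6.65, 5.43, 4.21, 2.99]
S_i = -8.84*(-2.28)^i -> [-8.84, 20.16, -45.95, 104.77, -238.89]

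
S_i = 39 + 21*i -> [39, 60, 81, 102, 123]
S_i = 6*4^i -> [6, 24, 96, 384, 1536]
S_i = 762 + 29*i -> [762, 791, 820, 849, 878]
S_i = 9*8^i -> [9, 72, 576, 4608, 36864]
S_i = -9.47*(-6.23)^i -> [-9.47, 59.0, -367.56, 2289.89, -14266.0]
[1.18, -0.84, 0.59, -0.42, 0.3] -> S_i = 1.18*(-0.71)^i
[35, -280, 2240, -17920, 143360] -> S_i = 35*-8^i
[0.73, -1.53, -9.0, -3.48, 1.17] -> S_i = Random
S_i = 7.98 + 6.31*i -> [7.98, 14.29, 20.6, 26.91, 33.22]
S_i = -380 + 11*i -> [-380, -369, -358, -347, -336]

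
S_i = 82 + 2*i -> [82, 84, 86, 88, 90]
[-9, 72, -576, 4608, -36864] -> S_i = -9*-8^i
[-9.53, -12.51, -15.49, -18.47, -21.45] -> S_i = -9.53 + -2.98*i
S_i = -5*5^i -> [-5, -25, -125, -625, -3125]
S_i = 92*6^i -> [92, 552, 3312, 19872, 119232]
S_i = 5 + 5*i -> [5, 10, 15, 20, 25]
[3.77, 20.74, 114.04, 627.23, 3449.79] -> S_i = 3.77*5.50^i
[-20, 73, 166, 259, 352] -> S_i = -20 + 93*i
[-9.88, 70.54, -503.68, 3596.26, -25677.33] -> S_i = -9.88*(-7.14)^i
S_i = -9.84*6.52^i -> [-9.84, -64.16, -418.3, -2727.33, -17782.2]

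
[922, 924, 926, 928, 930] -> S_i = 922 + 2*i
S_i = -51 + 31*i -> [-51, -20, 11, 42, 73]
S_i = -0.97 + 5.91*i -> [-0.97, 4.94, 10.85, 16.76, 22.67]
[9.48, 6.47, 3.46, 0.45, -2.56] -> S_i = 9.48 + -3.01*i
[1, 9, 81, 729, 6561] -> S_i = 1*9^i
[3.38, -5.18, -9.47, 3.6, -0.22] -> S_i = Random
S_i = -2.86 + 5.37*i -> [-2.86, 2.51, 7.88, 13.25, 18.62]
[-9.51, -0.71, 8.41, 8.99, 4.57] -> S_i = Random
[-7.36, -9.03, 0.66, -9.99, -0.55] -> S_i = Random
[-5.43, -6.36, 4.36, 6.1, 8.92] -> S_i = Random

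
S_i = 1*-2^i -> [1, -2, 4, -8, 16]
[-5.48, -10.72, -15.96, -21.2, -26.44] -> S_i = -5.48 + -5.24*i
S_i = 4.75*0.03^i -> [4.75, 0.14, 0.0, 0.0, 0.0]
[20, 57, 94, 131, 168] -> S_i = 20 + 37*i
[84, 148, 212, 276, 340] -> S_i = 84 + 64*i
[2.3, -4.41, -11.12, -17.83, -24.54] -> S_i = 2.30 + -6.71*i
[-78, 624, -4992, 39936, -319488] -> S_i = -78*-8^i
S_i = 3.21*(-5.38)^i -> [3.21, -17.27, 92.91, -499.86, 2689.27]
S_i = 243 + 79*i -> [243, 322, 401, 480, 559]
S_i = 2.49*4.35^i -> [2.49, 10.83, 47.12, 204.96, 891.57]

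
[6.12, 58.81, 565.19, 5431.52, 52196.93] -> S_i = 6.12*9.61^i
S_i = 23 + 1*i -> [23, 24, 25, 26, 27]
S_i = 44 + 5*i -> [44, 49, 54, 59, 64]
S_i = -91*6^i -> [-91, -546, -3276, -19656, -117936]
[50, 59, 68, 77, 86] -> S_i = 50 + 9*i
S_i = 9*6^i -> [9, 54, 324, 1944, 11664]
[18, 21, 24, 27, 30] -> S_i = 18 + 3*i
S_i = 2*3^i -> [2, 6, 18, 54, 162]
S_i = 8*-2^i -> [8, -16, 32, -64, 128]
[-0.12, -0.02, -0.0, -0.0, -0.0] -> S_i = -0.12*0.18^i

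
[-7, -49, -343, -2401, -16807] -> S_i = -7*7^i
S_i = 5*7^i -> [5, 35, 245, 1715, 12005]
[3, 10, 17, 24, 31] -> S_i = 3 + 7*i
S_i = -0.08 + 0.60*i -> [-0.08, 0.52, 1.12, 1.72, 2.32]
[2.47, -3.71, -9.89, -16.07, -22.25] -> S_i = 2.47 + -6.18*i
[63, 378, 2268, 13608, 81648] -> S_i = 63*6^i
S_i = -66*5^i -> [-66, -330, -1650, -8250, -41250]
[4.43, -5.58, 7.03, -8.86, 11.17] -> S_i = 4.43*(-1.26)^i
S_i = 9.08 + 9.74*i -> [9.08, 18.82, 28.56, 38.3, 48.04]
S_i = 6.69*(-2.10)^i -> [6.69, -14.05, 29.5, -61.96, 130.11]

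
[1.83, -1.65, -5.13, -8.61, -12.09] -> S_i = 1.83 + -3.48*i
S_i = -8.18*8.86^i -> [-8.18, -72.47, -642.13, -5689.24, -50406.69]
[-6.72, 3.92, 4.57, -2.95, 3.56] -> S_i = Random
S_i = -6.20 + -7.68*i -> [-6.2, -13.88, -21.56, -29.24, -36.92]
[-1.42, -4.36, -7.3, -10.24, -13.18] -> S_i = -1.42 + -2.94*i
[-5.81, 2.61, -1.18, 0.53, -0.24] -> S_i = -5.81*(-0.45)^i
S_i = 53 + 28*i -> [53, 81, 109, 137, 165]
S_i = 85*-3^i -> [85, -255, 765, -2295, 6885]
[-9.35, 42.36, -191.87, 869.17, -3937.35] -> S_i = -9.35*(-4.53)^i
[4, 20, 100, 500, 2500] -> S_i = 4*5^i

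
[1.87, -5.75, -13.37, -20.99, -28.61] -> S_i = 1.87 + -7.62*i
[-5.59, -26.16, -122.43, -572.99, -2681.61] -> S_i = -5.59*4.68^i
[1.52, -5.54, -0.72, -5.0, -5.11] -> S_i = Random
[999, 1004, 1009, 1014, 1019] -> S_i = 999 + 5*i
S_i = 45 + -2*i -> [45, 43, 41, 39, 37]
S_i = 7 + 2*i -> [7, 9, 11, 13, 15]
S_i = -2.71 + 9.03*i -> [-2.71, 6.32, 15.35, 24.38, 33.41]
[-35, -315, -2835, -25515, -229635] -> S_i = -35*9^i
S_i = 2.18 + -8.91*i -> [2.18, -6.73, -15.64, -24.55, -33.46]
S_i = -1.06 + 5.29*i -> [-1.06, 4.23, 9.52, 14.81, 20.1]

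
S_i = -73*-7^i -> [-73, 511, -3577, 25039, -175273]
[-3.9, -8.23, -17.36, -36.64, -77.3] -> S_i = -3.90*2.11^i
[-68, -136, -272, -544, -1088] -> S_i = -68*2^i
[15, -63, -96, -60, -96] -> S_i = Random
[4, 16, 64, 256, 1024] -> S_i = 4*4^i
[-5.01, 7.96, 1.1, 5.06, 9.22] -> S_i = Random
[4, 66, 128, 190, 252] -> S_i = 4 + 62*i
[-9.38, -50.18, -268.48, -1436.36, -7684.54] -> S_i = -9.38*5.35^i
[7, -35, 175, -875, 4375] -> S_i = 7*-5^i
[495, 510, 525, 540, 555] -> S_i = 495 + 15*i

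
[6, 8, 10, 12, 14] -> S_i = 6 + 2*i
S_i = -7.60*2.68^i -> [-7.6, -20.37, -54.59, -146.29, -392.06]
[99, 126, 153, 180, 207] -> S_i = 99 + 27*i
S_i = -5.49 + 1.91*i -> [-5.49, -3.58, -1.67, 0.24, 2.15]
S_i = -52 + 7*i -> [-52, -45, -38, -31, -24]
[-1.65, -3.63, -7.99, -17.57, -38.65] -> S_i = -1.65*2.20^i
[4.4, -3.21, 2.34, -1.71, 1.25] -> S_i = 4.40*(-0.73)^i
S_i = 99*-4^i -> [99, -396, 1584, -6336, 25344]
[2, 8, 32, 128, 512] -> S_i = 2*4^i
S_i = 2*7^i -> [2, 14, 98, 686, 4802]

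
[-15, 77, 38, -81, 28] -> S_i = Random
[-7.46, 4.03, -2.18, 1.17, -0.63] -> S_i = -7.46*(-0.54)^i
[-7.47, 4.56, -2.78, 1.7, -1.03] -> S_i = -7.47*(-0.61)^i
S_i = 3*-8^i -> [3, -24, 192, -1536, 12288]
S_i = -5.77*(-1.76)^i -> [-5.77, 10.16, -17.87, 31.46, -55.36]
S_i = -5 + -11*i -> [-5, -16, -27, -38, -49]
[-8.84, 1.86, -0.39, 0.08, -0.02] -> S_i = -8.84*(-0.21)^i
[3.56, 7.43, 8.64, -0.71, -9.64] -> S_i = Random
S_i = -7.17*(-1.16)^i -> [-7.17, 8.32, -9.65, 11.19, -12.98]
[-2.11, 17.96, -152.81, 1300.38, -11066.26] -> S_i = -2.11*(-8.51)^i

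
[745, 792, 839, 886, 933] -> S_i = 745 + 47*i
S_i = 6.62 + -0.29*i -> [6.62, 6.33, 6.04, 5.75, 5.46]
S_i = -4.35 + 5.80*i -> [-4.35, 1.45, 7.25, 13.05, 18.85]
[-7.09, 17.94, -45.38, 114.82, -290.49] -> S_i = -7.09*(-2.53)^i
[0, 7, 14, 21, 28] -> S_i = 0 + 7*i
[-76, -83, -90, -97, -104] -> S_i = -76 + -7*i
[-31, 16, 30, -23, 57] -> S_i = Random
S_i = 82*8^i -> [82, 656, 5248, 41984, 335872]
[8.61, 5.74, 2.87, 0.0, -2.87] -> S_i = 8.61 + -2.87*i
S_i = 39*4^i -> [39, 156, 624, 2496, 9984]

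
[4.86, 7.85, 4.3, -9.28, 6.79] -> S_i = Random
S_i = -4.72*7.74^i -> [-4.72, -36.53, -282.76, -2188.59, -16939.7]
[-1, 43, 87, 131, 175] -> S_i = -1 + 44*i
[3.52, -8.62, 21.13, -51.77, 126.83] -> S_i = 3.52*(-2.45)^i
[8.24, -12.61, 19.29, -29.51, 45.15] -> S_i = 8.24*(-1.53)^i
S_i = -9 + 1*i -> [-9, -8, -7, -6, -5]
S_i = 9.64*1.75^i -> [9.64, 16.87, 29.52, 51.66, 90.41]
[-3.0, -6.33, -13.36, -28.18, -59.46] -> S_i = -3.00*2.11^i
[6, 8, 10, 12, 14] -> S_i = 6 + 2*i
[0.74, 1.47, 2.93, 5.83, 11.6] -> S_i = 0.74*1.99^i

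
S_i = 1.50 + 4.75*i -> [1.5, 6.25, 11.0, 15.75, 20.5]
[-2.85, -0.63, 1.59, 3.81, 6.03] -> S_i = -2.85 + 2.22*i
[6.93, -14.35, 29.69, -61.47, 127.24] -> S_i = 6.93*(-2.07)^i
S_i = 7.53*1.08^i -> [7.53, 8.13, 8.78, 9.49, 10.24]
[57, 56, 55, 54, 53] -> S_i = 57 + -1*i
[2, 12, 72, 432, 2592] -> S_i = 2*6^i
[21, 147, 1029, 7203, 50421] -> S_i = 21*7^i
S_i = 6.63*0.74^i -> [6.63, 4.91, 3.63, 2.69, 1.99]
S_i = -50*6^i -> [-50, -300, -1800, -10800, -64800]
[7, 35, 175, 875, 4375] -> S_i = 7*5^i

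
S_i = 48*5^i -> [48, 240, 1200, 6000, 30000]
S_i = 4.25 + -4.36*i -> [4.25, -0.11, -4.47, -8.83, -13.19]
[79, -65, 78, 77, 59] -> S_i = Random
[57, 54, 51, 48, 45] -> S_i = 57 + -3*i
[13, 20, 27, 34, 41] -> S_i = 13 + 7*i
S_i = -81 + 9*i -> [-81, -72, -63, -54, -45]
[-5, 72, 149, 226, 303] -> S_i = -5 + 77*i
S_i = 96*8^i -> [96, 768, 6144, 49152, 393216]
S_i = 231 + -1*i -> [231, 230, 229, 228, 227]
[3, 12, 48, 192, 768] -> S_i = 3*4^i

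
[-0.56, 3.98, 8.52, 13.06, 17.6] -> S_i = -0.56 + 4.54*i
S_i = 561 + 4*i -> [561, 565, 569, 573, 577]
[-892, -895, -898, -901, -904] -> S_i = -892 + -3*i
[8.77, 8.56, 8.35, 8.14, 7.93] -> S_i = 8.77 + -0.21*i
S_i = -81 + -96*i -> [-81, -177, -273, -369, -465]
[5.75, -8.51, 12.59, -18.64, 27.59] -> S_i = 5.75*(-1.48)^i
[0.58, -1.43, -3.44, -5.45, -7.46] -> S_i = 0.58 + -2.01*i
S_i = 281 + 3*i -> [281, 284, 287, 290, 293]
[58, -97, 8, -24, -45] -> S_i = Random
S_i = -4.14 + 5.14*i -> [-4.14, 1.0, 6.14, 11.28, 16.42]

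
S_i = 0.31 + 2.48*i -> [0.31, 2.79, 5.27, 7.75, 10.23]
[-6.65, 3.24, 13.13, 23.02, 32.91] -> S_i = -6.65 + 9.89*i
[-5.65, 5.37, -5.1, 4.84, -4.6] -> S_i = -5.65*(-0.95)^i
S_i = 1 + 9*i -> [1, 10, 19, 28, 37]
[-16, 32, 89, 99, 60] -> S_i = Random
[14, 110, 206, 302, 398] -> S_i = 14 + 96*i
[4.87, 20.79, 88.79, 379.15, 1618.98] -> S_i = 4.87*4.27^i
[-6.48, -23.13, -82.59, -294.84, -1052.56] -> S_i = -6.48*3.57^i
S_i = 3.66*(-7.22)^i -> [3.66, -26.43, 190.79, -1377.5, 9945.57]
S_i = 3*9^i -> [3, 27, 243, 2187, 19683]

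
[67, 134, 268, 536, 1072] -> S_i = 67*2^i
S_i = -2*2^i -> [-2, -4, -8, -16, -32]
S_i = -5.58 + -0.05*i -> [-5.58, -5.63, -5.68, -5.73, -5.78]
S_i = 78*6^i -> [78, 468, 2808, 16848, 101088]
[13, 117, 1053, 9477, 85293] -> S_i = 13*9^i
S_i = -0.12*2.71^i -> [-0.12, -0.33, -0.88, -2.39, -6.47]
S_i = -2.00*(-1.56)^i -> [-2.0, 3.12, -4.87, 7.59, -11.84]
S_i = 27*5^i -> [27, 135, 675, 3375, 16875]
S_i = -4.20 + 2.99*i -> [-4.2, -1.21, 1.78, 4.77, 7.76]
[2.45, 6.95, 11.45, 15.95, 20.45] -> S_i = 2.45 + 4.50*i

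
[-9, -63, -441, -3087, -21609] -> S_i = -9*7^i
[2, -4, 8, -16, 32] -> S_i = 2*-2^i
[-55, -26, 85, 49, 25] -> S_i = Random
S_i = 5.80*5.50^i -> [5.8, 31.9, 175.45, 964.98, 5307.36]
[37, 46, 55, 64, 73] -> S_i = 37 + 9*i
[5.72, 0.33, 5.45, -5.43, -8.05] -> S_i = Random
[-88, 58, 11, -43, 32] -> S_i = Random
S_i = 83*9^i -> [83, 747, 6723, 60507, 544563]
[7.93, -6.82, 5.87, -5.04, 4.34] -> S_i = 7.93*(-0.86)^i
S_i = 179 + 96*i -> [179, 275, 371, 467, 563]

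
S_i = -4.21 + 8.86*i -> [-4.21, 4.65, 13.51, 22.37, 31.23]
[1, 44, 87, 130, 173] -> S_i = 1 + 43*i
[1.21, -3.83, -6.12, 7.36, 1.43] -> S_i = Random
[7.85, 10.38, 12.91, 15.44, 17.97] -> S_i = 7.85 + 2.53*i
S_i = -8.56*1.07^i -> [-8.56, -9.16, -9.8, -10.49, -11.22]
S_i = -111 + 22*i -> [-111, -89, -67, -45, -23]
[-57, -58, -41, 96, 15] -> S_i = Random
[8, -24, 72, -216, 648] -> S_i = 8*-3^i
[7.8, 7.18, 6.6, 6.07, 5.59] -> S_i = 7.80*0.92^i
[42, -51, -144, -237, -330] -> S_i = 42 + -93*i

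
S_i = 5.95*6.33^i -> [5.95, 37.66, 238.41, 1509.14, 9552.82]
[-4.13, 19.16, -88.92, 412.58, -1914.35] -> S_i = -4.13*(-4.64)^i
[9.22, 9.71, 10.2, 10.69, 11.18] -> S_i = 9.22 + 0.49*i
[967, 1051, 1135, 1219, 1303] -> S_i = 967 + 84*i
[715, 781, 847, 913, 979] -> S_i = 715 + 66*i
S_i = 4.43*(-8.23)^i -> [4.43, -36.46, 300.06, -2469.47, 20323.71]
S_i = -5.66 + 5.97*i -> [-5.66, 0.31, 6.28, 12.25, 18.22]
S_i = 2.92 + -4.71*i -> [2.92, -1.79, -6.5, -11.21, -15.92]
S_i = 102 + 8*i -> [102, 110, 118, 126, 134]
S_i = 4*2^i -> [4, 8, 16, 32, 64]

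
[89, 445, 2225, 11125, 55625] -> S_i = 89*5^i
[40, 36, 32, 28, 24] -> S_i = 40 + -4*i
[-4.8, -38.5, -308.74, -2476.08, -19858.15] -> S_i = -4.80*8.02^i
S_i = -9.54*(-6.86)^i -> [-9.54, 65.44, -448.95, 3079.79, -21127.34]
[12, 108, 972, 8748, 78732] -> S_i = 12*9^i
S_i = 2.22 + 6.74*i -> [2.22, 8.96, 15.7, 22.44, 29.18]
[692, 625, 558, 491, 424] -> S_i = 692 + -67*i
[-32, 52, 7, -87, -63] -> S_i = Random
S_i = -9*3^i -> [-9, -27, -81, -243, -729]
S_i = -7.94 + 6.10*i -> [-7.94, -1.84, 4.26, 10.36, 16.46]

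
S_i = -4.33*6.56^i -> [-4.33, -28.4, -186.34, -1222.36, -8018.69]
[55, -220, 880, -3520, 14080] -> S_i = 55*-4^i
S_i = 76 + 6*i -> [76, 82, 88, 94, 100]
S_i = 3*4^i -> [3, 12, 48, 192, 768]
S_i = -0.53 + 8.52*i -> [-0.53, 7.99, 16.51, 25.03, 33.55]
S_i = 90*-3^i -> [90, -270, 810, -2430, 7290]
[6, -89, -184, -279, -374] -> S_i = 6 + -95*i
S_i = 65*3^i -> [65, 195, 585, 1755, 5265]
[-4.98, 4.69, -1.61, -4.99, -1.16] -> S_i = Random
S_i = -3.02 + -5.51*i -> [-3.02, -8.53, -14.04, -19.55, -25.06]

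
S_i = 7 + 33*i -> [7, 40, 73, 106, 139]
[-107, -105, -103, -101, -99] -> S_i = -107 + 2*i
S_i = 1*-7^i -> [1, -7, 49, -343, 2401]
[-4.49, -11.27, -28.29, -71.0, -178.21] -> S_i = -4.49*2.51^i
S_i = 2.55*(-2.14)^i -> [2.55, -5.46, 11.68, -24.99, 53.48]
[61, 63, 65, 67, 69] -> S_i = 61 + 2*i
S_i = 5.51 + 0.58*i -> [5.51, 6.09, 6.67, 7.25, 7.83]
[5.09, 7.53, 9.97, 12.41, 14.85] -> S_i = 5.09 + 2.44*i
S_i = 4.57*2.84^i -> [4.57, 12.98, 36.86, 104.68, 297.3]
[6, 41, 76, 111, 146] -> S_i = 6 + 35*i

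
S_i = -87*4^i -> [-87, -348, -1392, -5568, -22272]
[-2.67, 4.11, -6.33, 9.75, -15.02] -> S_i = -2.67*(-1.54)^i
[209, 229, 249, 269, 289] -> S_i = 209 + 20*i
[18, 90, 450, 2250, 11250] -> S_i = 18*5^i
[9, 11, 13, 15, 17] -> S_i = 9 + 2*i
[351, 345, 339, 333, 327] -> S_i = 351 + -6*i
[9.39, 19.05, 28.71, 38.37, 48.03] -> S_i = 9.39 + 9.66*i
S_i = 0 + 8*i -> [0, 8, 16, 24, 32]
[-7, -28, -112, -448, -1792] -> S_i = -7*4^i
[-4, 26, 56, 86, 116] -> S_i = -4 + 30*i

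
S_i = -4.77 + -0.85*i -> [-4.77, -5.62, -6.47, -7.32, -8.17]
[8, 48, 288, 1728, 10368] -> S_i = 8*6^i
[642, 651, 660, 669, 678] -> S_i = 642 + 9*i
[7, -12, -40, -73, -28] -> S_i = Random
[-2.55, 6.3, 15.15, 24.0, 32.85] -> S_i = -2.55 + 8.85*i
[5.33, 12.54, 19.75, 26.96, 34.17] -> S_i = 5.33 + 7.21*i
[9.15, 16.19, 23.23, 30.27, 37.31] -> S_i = 9.15 + 7.04*i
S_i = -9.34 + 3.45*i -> [-9.34, -5.89, -2.44, 1.01, 4.46]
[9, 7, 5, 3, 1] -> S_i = 9 + -2*i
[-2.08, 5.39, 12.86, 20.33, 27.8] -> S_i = -2.08 + 7.47*i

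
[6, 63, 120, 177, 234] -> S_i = 6 + 57*i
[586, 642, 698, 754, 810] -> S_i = 586 + 56*i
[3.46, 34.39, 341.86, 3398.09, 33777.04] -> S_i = 3.46*9.94^i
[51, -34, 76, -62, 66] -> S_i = Random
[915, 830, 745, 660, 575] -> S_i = 915 + -85*i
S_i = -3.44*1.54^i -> [-3.44, -5.3, -8.16, -12.56, -19.35]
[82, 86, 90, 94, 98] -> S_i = 82 + 4*i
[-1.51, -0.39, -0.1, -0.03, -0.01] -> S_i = -1.51*0.26^i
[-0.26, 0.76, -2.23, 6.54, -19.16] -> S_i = -0.26*(-2.93)^i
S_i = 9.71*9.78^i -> [9.71, 94.96, 928.75, 9083.14, 88833.07]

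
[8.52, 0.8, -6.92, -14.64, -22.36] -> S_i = 8.52 + -7.72*i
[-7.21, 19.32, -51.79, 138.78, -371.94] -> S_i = -7.21*(-2.68)^i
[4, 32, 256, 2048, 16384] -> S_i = 4*8^i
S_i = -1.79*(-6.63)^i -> [-1.79, 11.87, -78.68, 521.67, -3458.65]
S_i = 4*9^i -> [4, 36, 324, 2916, 26244]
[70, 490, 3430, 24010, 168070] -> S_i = 70*7^i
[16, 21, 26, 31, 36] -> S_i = 16 + 5*i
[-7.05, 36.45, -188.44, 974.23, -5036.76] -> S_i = -7.05*(-5.17)^i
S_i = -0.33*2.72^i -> [-0.33, -0.9, -2.44, -6.64, -18.06]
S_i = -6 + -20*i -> [-6, -26, -46, -66, -86]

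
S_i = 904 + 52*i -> [904, 956, 1008, 1060, 1112]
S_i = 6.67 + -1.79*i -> [6.67, 4.88, 3.09, 1.3, -0.49]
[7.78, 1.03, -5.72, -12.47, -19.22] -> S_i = 7.78 + -6.75*i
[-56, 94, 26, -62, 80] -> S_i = Random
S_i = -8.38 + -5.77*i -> [-8.38, -14.15, -19.92, -25.69, -31.46]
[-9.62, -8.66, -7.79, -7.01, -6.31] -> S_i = -9.62*0.90^i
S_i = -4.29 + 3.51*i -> [-4.29, -0.78, 2.73, 6.24, 9.75]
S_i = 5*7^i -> [5, 35, 245, 1715, 12005]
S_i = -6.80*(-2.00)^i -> [-6.8, 13.6, -27.2, 54.4, -108.8]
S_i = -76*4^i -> [-76, -304, -1216, -4864, -19456]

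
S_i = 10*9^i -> [10, 90, 810, 7290, 65610]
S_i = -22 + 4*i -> [-22, -18, -14, -10, -6]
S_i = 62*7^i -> [62, 434, 3038, 21266, 148862]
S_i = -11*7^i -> [-11, -77, -539, -3773, -26411]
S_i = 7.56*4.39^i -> [7.56, 33.19, 145.7, 639.61, 2807.89]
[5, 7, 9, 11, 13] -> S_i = 5 + 2*i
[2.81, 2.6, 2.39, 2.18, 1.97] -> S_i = 2.81 + -0.21*i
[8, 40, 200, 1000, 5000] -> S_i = 8*5^i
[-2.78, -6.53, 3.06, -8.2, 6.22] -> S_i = Random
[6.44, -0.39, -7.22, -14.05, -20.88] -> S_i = 6.44 + -6.83*i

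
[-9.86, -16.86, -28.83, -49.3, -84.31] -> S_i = -9.86*1.71^i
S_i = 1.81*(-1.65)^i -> [1.81, -2.99, 4.93, -8.13, 13.42]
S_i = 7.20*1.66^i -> [7.2, 11.95, 19.84, 32.93, 54.67]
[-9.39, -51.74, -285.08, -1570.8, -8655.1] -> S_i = -9.39*5.51^i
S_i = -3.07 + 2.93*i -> [-3.07, -0.14, 2.79, 5.72, 8.65]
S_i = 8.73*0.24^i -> [8.73, 2.1, 0.5, 0.12, 0.03]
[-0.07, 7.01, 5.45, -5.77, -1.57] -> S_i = Random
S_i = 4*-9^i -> [4, -36, 324, -2916, 26244]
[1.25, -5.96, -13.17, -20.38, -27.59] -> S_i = 1.25 + -7.21*i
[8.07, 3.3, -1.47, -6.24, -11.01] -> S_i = 8.07 + -4.77*i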